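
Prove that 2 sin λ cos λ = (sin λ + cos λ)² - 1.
RHS = sin²λ + 2 sin λ cos λ + cos²λ - 1 = (sin²λ + cos²λ) + 2 sin λ cos λ - 1 = 1 + 2 sin λ cos λ - 1 = 2 sin λ cos λ = LHS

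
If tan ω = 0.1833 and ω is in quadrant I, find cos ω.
cos ω = 0.9836 (using tan²ω + 1 = sec²ω)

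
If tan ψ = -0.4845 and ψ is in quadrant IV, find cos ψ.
cos ψ = 0.8999 (using tan²ψ + 1 = sec²ψ)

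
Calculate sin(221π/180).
sin(221π/180) = -0.6561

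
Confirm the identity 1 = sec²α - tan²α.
RHS = 1/cos²α - sin²α/cos²α = (1 - sin²α)/cos²α = cos²α/cos²α = 1 = LHS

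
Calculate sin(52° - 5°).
sin(52° - 5°) = sin 52° cos 5° - cos 52° sin 5° = 0.7314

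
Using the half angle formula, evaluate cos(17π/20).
cos(17π/20) = -√((1 + cos 17π/10)/2) = -0.891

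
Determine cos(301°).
cos(301°) = 0.515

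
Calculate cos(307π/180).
cos(307π/180) = 0.6018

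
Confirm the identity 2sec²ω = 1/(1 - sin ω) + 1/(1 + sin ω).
RHS = [(1 + sin ω) + (1 - sin ω)] / [(1 - sin ω)(1 + sin ω)] = 2/(1 - sin²ω) = 2/cos²ω = 2sec²ω = LHS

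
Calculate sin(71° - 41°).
sin(71° - 41°) = sin 71° cos 41° - cos 71° sin 41° = 1/2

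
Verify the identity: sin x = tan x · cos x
RHS = (sin x/cos x) · cos x = sin x = LHS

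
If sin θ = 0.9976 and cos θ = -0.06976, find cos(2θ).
cos(2θ) = cos²θ - sin²θ = -0.9903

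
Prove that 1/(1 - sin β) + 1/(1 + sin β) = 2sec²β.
LHS = [(1 + sin β) + (1 - sin β)] / [(1 - sin β)(1 + sin β)] = 2/(1 - sin²β) = 2/cos²β = 2sec²β = RHS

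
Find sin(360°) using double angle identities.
sin(360°) = 2 sin 180° cos 180° = 0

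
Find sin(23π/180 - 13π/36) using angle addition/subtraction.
sin(23π/180 - 13π/36) = sin 23π/180 cos 13π/36 - cos 23π/180 sin 13π/36 = -0.6691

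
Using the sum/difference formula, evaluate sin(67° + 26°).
sin(67° + 26°) = sin 67° cos 26° + cos 67° sin 26° = 0.9986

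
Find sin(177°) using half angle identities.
sin(177°) = √((1 - cos 354°)/2) = 0.05234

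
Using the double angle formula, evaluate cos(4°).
cos(4°) = cos²2° - sin²2° = 0.9976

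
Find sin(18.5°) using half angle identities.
sin(18.5°) = √((1 - cos 37°)/2) = 0.3173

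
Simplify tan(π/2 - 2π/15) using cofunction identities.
tan(π/2 - 2π/15) = cot(2π/15)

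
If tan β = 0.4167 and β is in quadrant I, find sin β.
sin β = 0.3846 (using tan²β + 1 = sec²β)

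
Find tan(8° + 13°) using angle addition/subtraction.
tan(8° + 13°) = (tan 8° + tan 13°)/(1 - tan 8° tan 13°) = 0.3839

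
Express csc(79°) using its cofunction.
csc(79°) = sec(90° - 79°) = sec(11°)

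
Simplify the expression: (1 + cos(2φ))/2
(1 + cos(2φ))/2 = cos²φ (using Power reduction)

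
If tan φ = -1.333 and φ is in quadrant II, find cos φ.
cos φ = -0.6001 (using tan²φ + 1 = sec²φ)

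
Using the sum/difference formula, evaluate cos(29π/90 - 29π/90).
cos(29π/90 - 29π/90) = cos 29π/90 cos 29π/90 + sin 29π/90 sin 29π/90 = 1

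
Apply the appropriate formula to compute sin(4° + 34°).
sin(4° + 34°) = sin 4° cos 34° + cos 4° sin 34° = 0.6157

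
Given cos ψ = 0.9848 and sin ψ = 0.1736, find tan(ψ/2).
tan(ψ/2) = sin ψ / (1 + cos ψ) = 0.08746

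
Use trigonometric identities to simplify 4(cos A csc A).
4(cos A csc A) = 4(cot A) (using Reciprocal + quotient)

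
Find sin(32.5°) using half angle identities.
sin(32.5°) = √((1 - cos 65°)/2) = 0.5373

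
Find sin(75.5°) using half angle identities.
sin(75.5°) = √((1 - cos 151°)/2) = 0.9681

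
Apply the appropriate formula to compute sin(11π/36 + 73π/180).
sin(11π/36 + 73π/180) = sin 11π/36 cos 73π/180 + cos 11π/36 sin 73π/180 = 0.788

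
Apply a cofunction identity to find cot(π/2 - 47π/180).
cot(π/2 - 47π/180) = tan(47π/180) = 1.072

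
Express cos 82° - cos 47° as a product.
cos 82° - cos 47° = -2 sin(64.5°) sin(17.5°)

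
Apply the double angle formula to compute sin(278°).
sin(278°) = 2 sin 139° cos 139° = -0.9903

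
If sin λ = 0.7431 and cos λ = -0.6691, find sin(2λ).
sin(2λ) = 2 sin λ cos λ = -0.9944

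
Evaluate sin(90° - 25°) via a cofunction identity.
sin(90° - 25°) = cos(25°) = 0.9063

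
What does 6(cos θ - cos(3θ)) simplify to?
6(cos θ - cos(3θ)) = 6(2 sin(2θ) sin θ) (using Sum-to-product)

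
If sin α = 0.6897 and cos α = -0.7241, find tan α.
tan α = sin α / cos α = -0.9525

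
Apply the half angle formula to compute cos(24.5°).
cos(24.5°) = √((1 + cos 49°)/2) = 0.91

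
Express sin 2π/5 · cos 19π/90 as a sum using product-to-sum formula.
sin 2π/5 cos 19π/90 = (1/2)[sin(2π/5+19π/90) + sin(2π/5-19π/90)]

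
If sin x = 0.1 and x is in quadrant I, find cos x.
cos x = 0.995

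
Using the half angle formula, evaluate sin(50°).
sin(50°) = √((1 - cos 100°)/2) = 0.766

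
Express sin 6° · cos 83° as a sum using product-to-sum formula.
sin 6° cos 83° = (1/2)[sin(6°+83°) + sin(6°-83°)]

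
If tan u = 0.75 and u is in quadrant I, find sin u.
sin u = 0.6 (using tan²u + 1 = sec²u)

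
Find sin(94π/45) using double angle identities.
sin(94π/45) = 2 sin 47π/45 cos 47π/45 = 0.2756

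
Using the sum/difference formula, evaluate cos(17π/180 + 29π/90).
cos(17π/180 + 29π/90) = cos 17π/180 cos 29π/90 - sin 17π/180 sin 29π/90 = (√6-√2)/4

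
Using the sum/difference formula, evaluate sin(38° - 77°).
sin(38° - 77°) = sin 38° cos 77° - cos 38° sin 77° = -0.6293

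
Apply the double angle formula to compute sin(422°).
sin(422°) = 2 sin 211° cos 211° = 0.8829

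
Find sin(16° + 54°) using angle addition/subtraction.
sin(16° + 54°) = sin 16° cos 54° + cos 16° sin 54° = 0.9397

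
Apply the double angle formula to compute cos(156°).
cos(156°) = cos²78° - sin²78° = -0.9135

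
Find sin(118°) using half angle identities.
sin(118°) = √((1 - cos 236°)/2) = 0.8829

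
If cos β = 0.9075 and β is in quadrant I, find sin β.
sin β = 0.4201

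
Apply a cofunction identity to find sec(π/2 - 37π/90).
sec(π/2 - 37π/90) = csc(37π/90) = 1.04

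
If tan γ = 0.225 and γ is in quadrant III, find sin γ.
sin γ = -0.2195 (using tan²γ + 1 = sec²γ)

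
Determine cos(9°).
cos(9°) = 0.9877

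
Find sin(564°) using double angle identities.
sin(564°) = 2 sin 282° cos 282° = -0.4067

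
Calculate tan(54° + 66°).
tan(54° + 66°) = (tan 54° + tan 66°)/(1 - tan 54° tan 66°) = -√3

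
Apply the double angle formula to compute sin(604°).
sin(604°) = 2 sin 302° cos 302° = -0.8988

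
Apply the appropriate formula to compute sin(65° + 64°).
sin(65° + 64°) = sin 65° cos 64° + cos 65° sin 64° = 0.7771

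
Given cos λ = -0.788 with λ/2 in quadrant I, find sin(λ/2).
sin(λ/2) = ±√((1 - cos λ)/2); positive since λ/2 ∈ QI, so sin(λ/2) = 0.9455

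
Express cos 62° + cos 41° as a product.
cos 62° + cos 41° = 2 cos(51.5°) cos(10.5°)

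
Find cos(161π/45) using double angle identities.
cos(161π/45) = cos²161π/90 - sin²161π/90 = 0.2419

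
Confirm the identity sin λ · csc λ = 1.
LHS = sin λ · (1/sin λ) = 1 = RHS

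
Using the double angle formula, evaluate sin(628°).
sin(628°) = 2 sin 314° cos 314° = -0.9994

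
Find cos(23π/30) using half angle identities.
cos(23π/30) = -√((1 + cos 23π/15)/2) = -0.7431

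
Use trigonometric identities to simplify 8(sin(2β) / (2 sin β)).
8(sin(2β) / (2 sin β)) = 8(cos β) (using Double angle)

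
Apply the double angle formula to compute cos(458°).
cos(458°) = 1 - 2sin²229° = -0.1392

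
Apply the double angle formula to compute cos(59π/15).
cos(59π/15) = cos²59π/30 - sin²59π/30 = 0.9781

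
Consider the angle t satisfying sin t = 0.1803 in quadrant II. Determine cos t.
cos t = ±√(1 - sin²t) = -0.9836 (negative in QII)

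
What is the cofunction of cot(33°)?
cot(33°) = tan(90° - 33°) = tan(57°)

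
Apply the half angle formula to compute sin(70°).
sin(70°) = √((1 - cos 140°)/2) = 0.9397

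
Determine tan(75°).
tan(75°) = 2+√3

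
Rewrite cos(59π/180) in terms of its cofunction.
cos(59π/180) = sin(π/2 - 59π/180) = sin(31π/180)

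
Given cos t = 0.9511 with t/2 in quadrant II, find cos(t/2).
cos(t/2) = ±√((1 + cos t)/2); negative since t/2 ∈ QII, so cos(t/2) = -0.9877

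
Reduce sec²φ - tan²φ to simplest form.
sec²φ - tan²φ = 1 (using Pythagorean identity)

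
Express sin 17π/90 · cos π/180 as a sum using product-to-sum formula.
sin 17π/90 cos π/180 = (1/2)[sin(17π/90+π/180) + sin(17π/90-π/180)]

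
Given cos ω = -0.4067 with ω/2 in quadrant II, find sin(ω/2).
sin(ω/2) = ±√((1 - cos ω)/2); positive since ω/2 ∈ QII, so sin(ω/2) = 0.8387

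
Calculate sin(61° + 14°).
sin(61° + 14°) = sin 61° cos 14° + cos 61° sin 14° = (√6+√2)/4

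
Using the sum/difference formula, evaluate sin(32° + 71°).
sin(32° + 71°) = sin 32° cos 71° + cos 32° sin 71° = 0.9744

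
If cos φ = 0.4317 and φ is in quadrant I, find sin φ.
sin φ = 0.902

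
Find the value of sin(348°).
sin(348°) = -0.2079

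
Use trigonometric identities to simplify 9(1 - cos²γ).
9(1 - cos²γ) = 9(sin²γ) (using Pythagorean identity)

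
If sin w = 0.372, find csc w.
csc w = 1/sin w = 2.688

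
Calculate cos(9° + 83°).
cos(9° + 83°) = cos 9° cos 83° - sin 9° sin 83° = -0.0349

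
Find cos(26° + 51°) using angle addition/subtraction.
cos(26° + 51°) = cos 26° cos 51° - sin 26° sin 51° = 0.225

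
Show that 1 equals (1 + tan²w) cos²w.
RHS = sec²w · cos²w = (1/cos²w) · cos²w = 1 = LHS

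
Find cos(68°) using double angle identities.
cos(68°) = cos²34° - sin²34° = 0.3746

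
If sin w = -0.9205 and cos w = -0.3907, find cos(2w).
cos(2w) = cos²w - sin²w = -0.6947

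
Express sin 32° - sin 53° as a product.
sin 32° - sin 53° = 2 cos(42.5°) sin(-10.5°)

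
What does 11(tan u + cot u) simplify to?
11(tan u + cot u) = 11(sec u csc u) (using Quotient identities)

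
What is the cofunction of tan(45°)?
tan(45°) = cot(90° - 45°) = cot(45°)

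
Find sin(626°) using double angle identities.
sin(626°) = 2 sin 313° cos 313° = -0.9976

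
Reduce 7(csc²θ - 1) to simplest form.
7(csc²θ - 1) = 7(cot²θ) (using Pythagorean identity)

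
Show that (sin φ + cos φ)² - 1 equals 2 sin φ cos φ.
LHS = sin²φ + 2 sin φ cos φ + cos²φ - 1 = (sin²φ + cos²φ) + 2 sin φ cos φ - 1 = 1 + 2 sin φ cos φ - 1 = 2 sin φ cos φ = RHS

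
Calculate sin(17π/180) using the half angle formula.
sin(17π/180) = √((1 - cos 17π/90)/2) = 0.2924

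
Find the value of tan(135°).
tan(135°) = -1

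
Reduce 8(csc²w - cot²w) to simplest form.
8(csc²w - cot²w) = 8 (using Pythagorean identity)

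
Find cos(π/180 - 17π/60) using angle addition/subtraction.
cos(π/180 - 17π/60) = cos π/180 cos 17π/60 + sin π/180 sin 17π/60 = 0.6428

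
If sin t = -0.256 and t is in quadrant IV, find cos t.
cos t = 0.9667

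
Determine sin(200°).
sin(200°) = -0.342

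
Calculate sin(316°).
sin(316°) = -0.6947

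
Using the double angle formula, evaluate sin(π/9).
sin(π/9) = 2 sin π/18 cos π/18 = 0.342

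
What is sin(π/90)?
sin(π/90) = 0.0349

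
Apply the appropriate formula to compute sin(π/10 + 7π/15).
sin(π/10 + 7π/15) = sin π/10 cos 7π/15 + cos π/10 sin 7π/15 = 0.9781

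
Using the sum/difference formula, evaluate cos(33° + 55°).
cos(33° + 55°) = cos 33° cos 55° - sin 33° sin 55° = 0.0349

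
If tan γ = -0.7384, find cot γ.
cot γ = 1/tan γ = -1.354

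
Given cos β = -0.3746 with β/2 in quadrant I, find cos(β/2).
cos(β/2) = ±√((1 + cos β)/2); positive since β/2 ∈ QI, so cos(β/2) = 0.5592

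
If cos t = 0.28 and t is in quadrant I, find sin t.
sin t = 0.96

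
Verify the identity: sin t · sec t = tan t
LHS = sin t · (1/cos t) = sin t/cos t = tan t = RHS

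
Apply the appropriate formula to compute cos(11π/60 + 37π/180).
cos(11π/60 + 37π/180) = cos 11π/60 cos 37π/180 - sin 11π/60 sin 37π/180 = 0.342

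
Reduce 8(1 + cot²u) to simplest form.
8(1 + cot²u) = 8(csc²u) (using Pythagorean identity)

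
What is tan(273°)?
tan(273°) = -19.08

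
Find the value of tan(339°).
tan(339°) = -0.3839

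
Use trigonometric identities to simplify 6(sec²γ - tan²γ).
6(sec²γ - tan²γ) = 6 (using Pythagorean identity)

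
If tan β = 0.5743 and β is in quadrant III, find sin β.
sin β = -0.498 (using tan²β + 1 = sec²β)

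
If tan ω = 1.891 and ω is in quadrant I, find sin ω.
sin ω = 0.884 (using tan²ω + 1 = sec²ω)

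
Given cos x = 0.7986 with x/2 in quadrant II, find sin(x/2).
sin(x/2) = ±√((1 - cos x)/2); positive since x/2 ∈ QII, so sin(x/2) = 0.3173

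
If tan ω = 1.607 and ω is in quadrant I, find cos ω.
cos ω = 0.5283 (using tan²ω + 1 = sec²ω)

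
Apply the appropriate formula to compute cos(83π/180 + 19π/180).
cos(83π/180 + 19π/180) = cos 83π/180 cos 19π/180 - sin 83π/180 sin 19π/180 = -0.2079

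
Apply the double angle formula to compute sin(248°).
sin(248°) = 2 sin 124° cos 124° = -0.9272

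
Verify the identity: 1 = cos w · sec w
RHS = cos w · (1/cos w) = 1 = LHS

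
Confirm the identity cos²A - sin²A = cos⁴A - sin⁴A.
RHS = (cos²A - sin²A)(cos²A + sin²A) = (cos²A - sin²A) · 1 = cos²A - sin²A = LHS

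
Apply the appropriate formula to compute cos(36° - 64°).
cos(36° - 64°) = cos 36° cos 64° + sin 36° sin 64° = 0.8829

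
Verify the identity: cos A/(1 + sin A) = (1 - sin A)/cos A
RHS = (1 - sin A)(1 + sin A) / (cos A(1 + sin A)) = (1 - sin²A) / (cos A(1 + sin A)) = cos²A / (cos A(1 + sin A)) = cos A/(1 + sin A) = LHS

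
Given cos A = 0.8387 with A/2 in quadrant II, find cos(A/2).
cos(A/2) = ±√((1 + cos A)/2); negative since A/2 ∈ QII, so cos(A/2) = -0.9588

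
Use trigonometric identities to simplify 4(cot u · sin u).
4(cot u · sin u) = 4(cos u) (using Quotient identity)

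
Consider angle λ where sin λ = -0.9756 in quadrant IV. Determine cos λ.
cos λ = √(1 - sin²λ) = 0.2196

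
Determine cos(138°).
cos(138°) = -0.7431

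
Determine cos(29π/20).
cos(29π/20) = -0.1564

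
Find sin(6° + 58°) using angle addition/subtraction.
sin(6° + 58°) = sin 6° cos 58° + cos 6° sin 58° = 0.8988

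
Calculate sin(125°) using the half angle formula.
sin(125°) = √((1 - cos 250°)/2) = 0.8192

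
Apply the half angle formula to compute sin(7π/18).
sin(7π/18) = √((1 - cos 7π/9)/2) = 0.9397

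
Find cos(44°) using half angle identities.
cos(44°) = √((1 + cos 88°)/2) = 0.7193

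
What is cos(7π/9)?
cos(7π/9) = -0.766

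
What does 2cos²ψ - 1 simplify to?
2cos²ψ - 1 = cos(2ψ) (using Double angle)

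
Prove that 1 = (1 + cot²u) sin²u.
RHS = csc²u · sin²u = (1/sin²u) · sin²u = 1 = LHS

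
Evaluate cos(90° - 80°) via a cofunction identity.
cos(90° - 80°) = sin(80°) = 0.9848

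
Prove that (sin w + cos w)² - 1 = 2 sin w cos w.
LHS = sin²w + 2 sin w cos w + cos²w - 1 = (sin²w + cos²w) + 2 sin w cos w - 1 = 1 + 2 sin w cos w - 1 = 2 sin w cos w = RHS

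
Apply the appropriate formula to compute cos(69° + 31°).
cos(69° + 31°) = cos 69° cos 31° - sin 69° sin 31° = -0.1736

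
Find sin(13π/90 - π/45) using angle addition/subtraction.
sin(13π/90 - π/45) = sin 13π/90 cos π/45 - cos 13π/90 sin π/45 = 0.3746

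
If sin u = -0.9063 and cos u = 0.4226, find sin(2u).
sin(2u) = 2 sin u cos u = -0.766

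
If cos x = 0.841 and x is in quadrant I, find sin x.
sin x = 0.541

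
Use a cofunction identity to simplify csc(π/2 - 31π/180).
csc(π/2 - 31π/180) = sec(31π/180)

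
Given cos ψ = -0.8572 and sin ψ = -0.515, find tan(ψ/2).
tan(ψ/2) = sin ψ / (1 + cos ψ) = -3.606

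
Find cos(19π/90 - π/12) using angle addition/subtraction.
cos(19π/90 - π/12) = cos 19π/90 cos π/12 + sin 19π/90 sin π/12 = 0.9205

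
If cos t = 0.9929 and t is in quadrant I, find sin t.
sin t = 0.119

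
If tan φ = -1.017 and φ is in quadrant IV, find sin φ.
sin φ = -0.713 (using tan²φ + 1 = sec²φ)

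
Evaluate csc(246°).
csc(246°) = -1.095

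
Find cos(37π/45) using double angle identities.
cos(37π/45) = cos²37π/90 - sin²37π/90 = -0.848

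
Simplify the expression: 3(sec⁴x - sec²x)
3(sec⁴x - sec²x) = 3(tan⁴x + tan²x) (using Pythagorean)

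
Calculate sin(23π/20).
sin(23π/20) = -0.454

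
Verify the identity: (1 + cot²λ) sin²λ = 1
LHS = csc²λ · sin²λ = (1/sin²λ) · sin²λ = 1 = RHS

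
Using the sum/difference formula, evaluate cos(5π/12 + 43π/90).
cos(5π/12 + 43π/90) = cos 5π/12 cos 43π/90 - sin 5π/12 sin 43π/90 = -0.9455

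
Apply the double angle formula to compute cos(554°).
cos(554°) = cos²277° - sin²277° = -0.9703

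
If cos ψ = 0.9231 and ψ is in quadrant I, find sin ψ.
sin ψ = 0.3846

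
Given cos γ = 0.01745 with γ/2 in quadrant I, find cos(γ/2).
cos(γ/2) = ±√((1 + cos γ)/2); positive since γ/2 ∈ QI, so cos(γ/2) = 0.7132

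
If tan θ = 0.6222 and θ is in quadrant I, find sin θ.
sin θ = 0.5283 (using tan²θ + 1 = sec²θ)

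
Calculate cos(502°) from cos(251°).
cos(502°) = cos²251° - sin²251° = -0.788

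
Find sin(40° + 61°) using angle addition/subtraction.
sin(40° + 61°) = sin 40° cos 61° + cos 40° sin 61° = 0.9816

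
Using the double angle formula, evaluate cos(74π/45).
cos(74π/45) = cos²37π/45 - sin²37π/45 = 0.4384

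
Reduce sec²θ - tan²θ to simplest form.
sec²θ - tan²θ = 1 (using Pythagorean identity)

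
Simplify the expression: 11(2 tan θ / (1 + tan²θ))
11(2 tan θ / (1 + tan²θ)) = 11(sin(2θ)) (using Double angle)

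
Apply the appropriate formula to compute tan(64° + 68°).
tan(64° + 68°) = (tan 64° + tan 68°)/(1 - tan 64° tan 68°) = -1.111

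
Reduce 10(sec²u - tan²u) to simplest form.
10(sec²u - tan²u) = 10 (using Pythagorean identity)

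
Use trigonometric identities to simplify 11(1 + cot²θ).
11(1 + cot²θ) = 11(csc²θ) (using Pythagorean identity)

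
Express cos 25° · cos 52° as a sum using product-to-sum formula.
cos 25° cos 52° = (1/2)[cos(25°-52°) + cos(25°+52°)]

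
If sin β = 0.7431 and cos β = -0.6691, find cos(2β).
cos(2β) = cos²β - sin²β = -0.1045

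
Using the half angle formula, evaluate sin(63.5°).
sin(63.5°) = √((1 - cos 127°)/2) = 0.8949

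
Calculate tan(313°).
tan(313°) = -1.072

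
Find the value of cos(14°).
cos(14°) = 0.9703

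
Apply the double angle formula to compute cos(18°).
cos(18°) = 2cos²9° - 1 = 0.9511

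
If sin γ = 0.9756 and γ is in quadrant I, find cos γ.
cos γ = 0.2196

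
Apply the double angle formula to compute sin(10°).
sin(10°) = 2 sin 5° cos 5° = 0.1736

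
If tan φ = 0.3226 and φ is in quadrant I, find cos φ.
cos φ = 0.9517 (using tan²φ + 1 = sec²φ)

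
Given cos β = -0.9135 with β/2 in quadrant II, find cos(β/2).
cos(β/2) = ±√((1 + cos β)/2); negative since β/2 ∈ QII, so cos(β/2) = -0.208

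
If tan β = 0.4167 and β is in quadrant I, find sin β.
sin β = 0.3846 (using tan²β + 1 = sec²β)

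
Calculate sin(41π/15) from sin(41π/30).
sin(41π/15) = 2 sin 41π/30 cos 41π/30 = 0.7431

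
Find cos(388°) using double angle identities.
cos(388°) = cos²194° - sin²194° = 0.8829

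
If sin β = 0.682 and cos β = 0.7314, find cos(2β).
cos(2β) = cos²β - sin²β = 0.06982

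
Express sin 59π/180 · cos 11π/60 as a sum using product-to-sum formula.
sin 59π/180 cos 11π/60 = (1/2)[sin(59π/180+11π/60) + sin(59π/180-11π/60)]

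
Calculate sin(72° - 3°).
sin(72° - 3°) = sin 72° cos 3° - cos 72° sin 3° = 0.9336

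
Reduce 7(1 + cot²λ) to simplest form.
7(1 + cot²λ) = 7(csc²λ) (using Pythagorean identity)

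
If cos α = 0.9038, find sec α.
sec α = 1/cos α = 1.106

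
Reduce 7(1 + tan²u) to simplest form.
7(1 + tan²u) = 7(sec²u) (using Pythagorean identity)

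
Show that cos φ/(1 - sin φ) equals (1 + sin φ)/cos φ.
RHS = (1 + sin φ)(1 - sin φ) / (cos φ(1 - sin φ)) = (1 - sin²φ) / (cos φ(1 - sin φ)) = cos²φ / (cos φ(1 - sin φ)) = cos φ/(1 - sin φ) = LHS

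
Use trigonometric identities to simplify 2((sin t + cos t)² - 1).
2((sin t + cos t)² - 1) = 2(sin(2t)) (using Pythagorean + double angle)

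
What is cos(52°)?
cos(52°) = 0.6157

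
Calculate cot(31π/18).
cot(31π/18) = -0.8391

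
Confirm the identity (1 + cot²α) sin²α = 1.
LHS = csc²α · sin²α = (1/sin²α) · sin²α = 1 = RHS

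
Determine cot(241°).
cot(241°) = 0.5543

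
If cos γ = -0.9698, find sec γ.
sec γ = 1/cos γ = -1.031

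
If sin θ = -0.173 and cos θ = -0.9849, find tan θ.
tan θ = sin θ / cos θ = 0.1757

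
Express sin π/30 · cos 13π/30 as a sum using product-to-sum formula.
sin π/30 cos 13π/30 = (1/2)[sin(π/30+13π/30) + sin(π/30-13π/30)]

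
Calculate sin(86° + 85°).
sin(86° + 85°) = sin 86° cos 85° + cos 86° sin 85° = 0.1564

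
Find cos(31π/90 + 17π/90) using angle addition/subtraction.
cos(31π/90 + 17π/90) = cos 31π/90 cos 17π/90 - sin 31π/90 sin 17π/90 = -0.1045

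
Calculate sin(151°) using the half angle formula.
sin(151°) = √((1 - cos 302°)/2) = 0.4848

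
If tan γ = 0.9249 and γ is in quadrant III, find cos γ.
cos γ = -0.7341 (using tan²γ + 1 = sec²γ)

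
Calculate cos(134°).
cos(134°) = -0.6947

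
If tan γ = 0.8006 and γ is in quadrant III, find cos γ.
cos γ = -0.7806 (using tan²γ + 1 = sec²γ)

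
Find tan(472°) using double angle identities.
tan(472°) = 2 tan 236° / (1 - tan²236°) = -2.475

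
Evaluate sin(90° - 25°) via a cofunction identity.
sin(90° - 25°) = cos(25°) = 0.9063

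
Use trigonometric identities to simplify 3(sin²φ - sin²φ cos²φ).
3(sin²φ - sin²φ cos²φ) = 3(sin⁴φ) (using Factoring)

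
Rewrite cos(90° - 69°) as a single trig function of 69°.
cos(90° - 69°) = sin(69°)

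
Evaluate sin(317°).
sin(317°) = -0.682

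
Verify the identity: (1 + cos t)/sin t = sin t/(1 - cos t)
RHS = sin t(1 + cos t) / ((1 - cos t)(1 + cos t)) = sin t(1 + cos t) / (1 - cos²t) = sin t(1 + cos t) / sin²t = (1 + cos t)/sin t = LHS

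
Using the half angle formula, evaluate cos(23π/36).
cos(23π/36) = -√((1 + cos 23π/18)/2) = -0.4226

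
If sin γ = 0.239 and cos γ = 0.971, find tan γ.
tan γ = sin γ / cos γ = 0.2461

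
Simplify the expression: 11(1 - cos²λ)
11(1 - cos²λ) = 11(sin²λ) (using Pythagorean identity)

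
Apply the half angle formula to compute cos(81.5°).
cos(81.5°) = √((1 + cos 163°)/2) = 0.1478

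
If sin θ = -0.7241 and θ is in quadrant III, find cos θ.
cos θ = -0.6897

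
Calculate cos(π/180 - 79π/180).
cos(π/180 - 79π/180) = cos π/180 cos 79π/180 + sin π/180 sin 79π/180 = 0.2079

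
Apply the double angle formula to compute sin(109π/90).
sin(109π/90) = 2 sin 109π/180 cos 109π/180 = -0.6157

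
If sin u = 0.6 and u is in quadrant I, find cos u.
cos u = 0.8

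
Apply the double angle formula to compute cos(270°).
cos(270°) = 1 - 2sin²135° = 0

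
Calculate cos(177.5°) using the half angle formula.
cos(177.5°) = -√((1 + cos 355°)/2) = -0.999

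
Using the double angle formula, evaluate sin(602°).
sin(602°) = 2 sin 301° cos 301° = -0.8829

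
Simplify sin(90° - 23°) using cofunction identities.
sin(90° - 23°) = cos(23°)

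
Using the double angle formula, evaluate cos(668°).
cos(668°) = cos²334° - sin²334° = 0.6157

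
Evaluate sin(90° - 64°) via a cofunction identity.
sin(90° - 64°) = cos(64°) = 0.4384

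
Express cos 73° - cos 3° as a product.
cos 73° - cos 3° = -2 sin(38°) sin(35°)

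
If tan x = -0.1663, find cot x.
cot x = 1/tan x = -6.013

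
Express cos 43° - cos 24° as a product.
cos 43° - cos 24° = -2 sin(33.5°) sin(9.5°)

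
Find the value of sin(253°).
sin(253°) = -0.9563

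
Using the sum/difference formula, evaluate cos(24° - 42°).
cos(24° - 42°) = cos 24° cos 42° + sin 24° sin 42° = 0.9511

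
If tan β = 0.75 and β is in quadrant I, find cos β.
cos β = 0.8 (using tan²β + 1 = sec²β)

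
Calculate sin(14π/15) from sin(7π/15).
sin(14π/15) = 2 sin 7π/15 cos 7π/15 = 0.2079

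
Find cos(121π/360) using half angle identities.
cos(121π/360) = √((1 + cos 121π/180)/2) = 0.4924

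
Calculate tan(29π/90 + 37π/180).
tan(29π/90 + 37π/180) = (tan 29π/90 + tan 37π/180)/(1 - tan 29π/90 tan 37π/180) = -11.43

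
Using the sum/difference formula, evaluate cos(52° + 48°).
cos(52° + 48°) = cos 52° cos 48° - sin 52° sin 48° = -0.1736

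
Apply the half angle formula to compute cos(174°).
cos(174°) = -√((1 + cos 348°)/2) = -0.9945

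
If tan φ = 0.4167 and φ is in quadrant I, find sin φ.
sin φ = 0.3846 (using tan²φ + 1 = sec²φ)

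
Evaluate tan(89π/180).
tan(89π/180) = 57.29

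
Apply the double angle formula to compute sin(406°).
sin(406°) = 2 sin 203° cos 203° = 0.7193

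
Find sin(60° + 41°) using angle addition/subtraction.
sin(60° + 41°) = sin 60° cos 41° + cos 60° sin 41° = 0.9816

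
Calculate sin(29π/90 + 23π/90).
sin(29π/90 + 23π/90) = sin 29π/90 cos 23π/90 + cos 29π/90 sin 23π/90 = 0.9703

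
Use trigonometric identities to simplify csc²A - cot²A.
csc²A - cot²A = 1 (using Pythagorean identity)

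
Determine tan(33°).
tan(33°) = 0.6494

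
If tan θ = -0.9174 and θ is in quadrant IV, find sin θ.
sin θ = -0.676 (using tan²θ + 1 = sec²θ)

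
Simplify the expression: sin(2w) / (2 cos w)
sin(2w) / (2 cos w) = sin w (using Double angle)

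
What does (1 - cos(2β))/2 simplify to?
(1 - cos(2β))/2 = sin²β (using Power reduction)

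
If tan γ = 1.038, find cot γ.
cot γ = 1/tan γ = 0.9634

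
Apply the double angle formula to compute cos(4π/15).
cos(4π/15) = cos²2π/15 - sin²2π/15 = 0.6691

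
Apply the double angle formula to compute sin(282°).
sin(282°) = 2 sin 141° cos 141° = -0.9781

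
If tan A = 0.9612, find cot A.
cot A = 1/tan A = 1.04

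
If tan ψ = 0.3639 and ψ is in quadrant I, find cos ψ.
cos ψ = 0.9397 (using tan²ψ + 1 = sec²ψ)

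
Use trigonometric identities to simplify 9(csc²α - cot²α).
9(csc²α - cot²α) = 9 (using Pythagorean identity)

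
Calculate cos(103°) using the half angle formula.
cos(103°) = -√((1 + cos 206°)/2) = -0.225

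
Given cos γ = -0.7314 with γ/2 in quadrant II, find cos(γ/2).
cos(γ/2) = ±√((1 + cos γ)/2); negative since γ/2 ∈ QII, so cos(γ/2) = -0.3665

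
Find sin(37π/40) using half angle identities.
sin(37π/40) = √((1 - cos 37π/20)/2) = 0.2334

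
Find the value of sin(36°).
sin(36°) = 0.5878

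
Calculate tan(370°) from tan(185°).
tan(370°) = 2 tan 185° / (1 - tan²185°) = 0.1763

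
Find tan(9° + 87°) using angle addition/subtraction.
tan(9° + 87°) = (tan 9° + tan 87°)/(1 - tan 9° tan 87°) = -9.514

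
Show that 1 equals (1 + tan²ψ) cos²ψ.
RHS = sec²ψ · cos²ψ = (1/cos²ψ) · cos²ψ = 1 = LHS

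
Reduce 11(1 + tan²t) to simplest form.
11(1 + tan²t) = 11(sec²t) (using Pythagorean identity)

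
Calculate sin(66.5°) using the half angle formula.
sin(66.5°) = √((1 - cos 133°)/2) = 0.9171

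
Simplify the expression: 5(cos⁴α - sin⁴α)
5(cos⁴α - sin⁴α) = 5(cos(2α)) (using Factoring + double angle)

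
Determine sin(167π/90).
sin(167π/90) = -0.4384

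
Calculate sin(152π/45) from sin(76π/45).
sin(152π/45) = 2 sin 76π/45 cos 76π/45 = -0.9272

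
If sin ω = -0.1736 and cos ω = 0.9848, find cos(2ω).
cos(2ω) = cos²ω - sin²ω = 0.9397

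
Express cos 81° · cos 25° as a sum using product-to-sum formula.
cos 81° cos 25° = (1/2)[cos(81°-25°) + cos(81°+25°)]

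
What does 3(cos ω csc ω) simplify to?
3(cos ω csc ω) = 3(cot ω) (using Reciprocal + quotient)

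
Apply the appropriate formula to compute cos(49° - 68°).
cos(49° - 68°) = cos 49° cos 68° + sin 49° sin 68° = 0.9455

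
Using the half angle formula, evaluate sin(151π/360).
sin(151π/360) = √((1 - cos 151π/180)/2) = 0.9681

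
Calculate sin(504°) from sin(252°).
sin(504°) = 2 sin 252° cos 252° = 0.5878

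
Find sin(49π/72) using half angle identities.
sin(49π/72) = √((1 - cos 49π/36)/2) = 0.8434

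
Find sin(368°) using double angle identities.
sin(368°) = 2 sin 184° cos 184° = 0.1392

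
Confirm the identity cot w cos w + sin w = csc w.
LHS = cos²w/sin w + sin w = (cos²w + sin²w)/sin w = 1/sin w = csc w = RHS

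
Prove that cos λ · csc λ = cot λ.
LHS = cos λ · (1/sin λ) = cos λ/sin λ = cot λ = RHS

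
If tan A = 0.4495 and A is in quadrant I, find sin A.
sin A = 0.41 (using tan²A + 1 = sec²A)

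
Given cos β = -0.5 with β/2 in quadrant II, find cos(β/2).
cos(β/2) = ±√((1 + cos β)/2); negative since β/2 ∈ QII, so cos(β/2) = -1/2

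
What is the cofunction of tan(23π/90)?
tan(23π/90) = cot(π/2 - 23π/90) = cot(11π/45)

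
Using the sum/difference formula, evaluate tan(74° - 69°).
tan(74° - 69°) = (tan 74° - tan 69°)/(1 + tan 74° tan 69°) = 0.08749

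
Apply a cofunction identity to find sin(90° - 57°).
sin(90° - 57°) = cos(57°) = 0.5446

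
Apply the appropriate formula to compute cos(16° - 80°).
cos(16° - 80°) = cos 16° cos 80° + sin 16° sin 80° = 0.4384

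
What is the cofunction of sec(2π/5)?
sec(2π/5) = csc(π/2 - 2π/5) = csc(π/10)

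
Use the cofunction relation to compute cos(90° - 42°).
cos(90° - 42°) = sin(42°) = 0.6691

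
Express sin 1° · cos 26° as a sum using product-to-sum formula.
sin 1° cos 26° = (1/2)[sin(1°+26°) + sin(1°-26°)]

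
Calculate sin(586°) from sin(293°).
sin(586°) = 2 sin 293° cos 293° = -0.7193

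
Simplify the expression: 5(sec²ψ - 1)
5(sec²ψ - 1) = 5(tan²ψ) (using Pythagorean identity)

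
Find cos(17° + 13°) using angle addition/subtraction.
cos(17° + 13°) = cos 17° cos 13° - sin 17° sin 13° = √3/2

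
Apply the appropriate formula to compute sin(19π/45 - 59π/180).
sin(19π/45 - 59π/180) = sin 19π/45 cos 59π/180 - cos 19π/45 sin 59π/180 = 0.2924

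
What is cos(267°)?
cos(267°) = -0.05234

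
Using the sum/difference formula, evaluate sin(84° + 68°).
sin(84° + 68°) = sin 84° cos 68° + cos 84° sin 68° = 0.4695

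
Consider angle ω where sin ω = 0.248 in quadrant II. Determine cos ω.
cos ω = ±√(1 - sin²ω) = -0.9688 (negative in QII)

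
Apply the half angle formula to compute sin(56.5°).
sin(56.5°) = √((1 - cos 113°)/2) = 0.8339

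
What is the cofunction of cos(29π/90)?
cos(29π/90) = sin(π/2 - 29π/90) = sin(8π/45)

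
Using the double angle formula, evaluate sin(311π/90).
sin(311π/90) = 2 sin 311π/180 cos 311π/180 = -0.9903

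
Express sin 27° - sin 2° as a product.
sin 27° - sin 2° = 2 cos(14.5°) sin(12.5°)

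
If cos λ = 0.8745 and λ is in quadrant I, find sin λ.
sin λ = 0.485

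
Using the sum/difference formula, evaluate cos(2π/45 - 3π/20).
cos(2π/45 - 3π/20) = cos 2π/45 cos 3π/20 + sin 2π/45 sin 3π/20 = 0.9455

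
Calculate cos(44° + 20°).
cos(44° + 20°) = cos 44° cos 20° - sin 44° sin 20° = 0.4384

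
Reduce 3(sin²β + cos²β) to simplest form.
3(sin²β + cos²β) = 3 (using Pythagorean identity)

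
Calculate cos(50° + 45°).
cos(50° + 45°) = cos 50° cos 45° - sin 50° sin 45° = -0.08716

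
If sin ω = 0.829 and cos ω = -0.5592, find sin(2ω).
sin(2ω) = 2 sin ω cos ω = -0.9272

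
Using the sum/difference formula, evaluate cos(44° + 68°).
cos(44° + 68°) = cos 44° cos 68° - sin 44° sin 68° = -0.3746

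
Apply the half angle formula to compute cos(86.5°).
cos(86.5°) = √((1 + cos 173°)/2) = 0.06105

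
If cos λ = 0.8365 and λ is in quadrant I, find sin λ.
sin λ = 0.548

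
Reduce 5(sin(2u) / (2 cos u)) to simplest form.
5(sin(2u) / (2 cos u)) = 5(sin u) (using Double angle)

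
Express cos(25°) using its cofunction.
cos(25°) = sin(90° - 25°) = sin(65°)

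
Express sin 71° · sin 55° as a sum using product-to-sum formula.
sin 71° sin 55° = (1/2)[cos(71°-55°) - cos(71°+55°)]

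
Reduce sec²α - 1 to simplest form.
sec²α - 1 = tan²α (using Pythagorean identity)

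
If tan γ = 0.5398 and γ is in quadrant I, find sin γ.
sin γ = 0.475 (using tan²γ + 1 = sec²γ)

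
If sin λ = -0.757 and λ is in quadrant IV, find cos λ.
cos λ = 0.6534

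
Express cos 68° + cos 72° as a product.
cos 68° + cos 72° = 2 cos(70°) cos(-2°)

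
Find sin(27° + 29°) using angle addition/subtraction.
sin(27° + 29°) = sin 27° cos 29° + cos 27° sin 29° = 0.829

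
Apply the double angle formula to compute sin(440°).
sin(440°) = 2 sin 220° cos 220° = 0.9848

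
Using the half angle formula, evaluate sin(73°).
sin(73°) = √((1 - cos 146°)/2) = 0.9563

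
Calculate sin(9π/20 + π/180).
sin(9π/20 + π/180) = sin 9π/20 cos π/180 + cos 9π/20 sin π/180 = 0.9903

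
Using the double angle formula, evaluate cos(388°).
cos(388°) = cos²194° - sin²194° = 0.8829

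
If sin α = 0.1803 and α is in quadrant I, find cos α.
cos α = 0.9836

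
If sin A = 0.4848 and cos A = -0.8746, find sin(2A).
sin(2A) = 2 sin A cos A = -0.848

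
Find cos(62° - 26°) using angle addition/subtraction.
cos(62° - 26°) = cos 62° cos 26° + sin 62° sin 26° = 0.809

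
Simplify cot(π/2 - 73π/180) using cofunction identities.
cot(π/2 - 73π/180) = tan(73π/180)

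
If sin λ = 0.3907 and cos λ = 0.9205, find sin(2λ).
sin(2λ) = 2 sin λ cos λ = 0.7193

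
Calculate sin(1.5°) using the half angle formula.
sin(1.5°) = √((1 - cos 3°)/2) = 0.02618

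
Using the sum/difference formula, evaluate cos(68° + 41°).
cos(68° + 41°) = cos 68° cos 41° - sin 68° sin 41° = -0.3256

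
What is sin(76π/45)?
sin(76π/45) = -0.829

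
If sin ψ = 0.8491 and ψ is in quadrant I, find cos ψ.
cos ψ = 0.5282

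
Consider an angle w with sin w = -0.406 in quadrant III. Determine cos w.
cos w = ±√(1 - sin²w) = -0.9139 (negative in QIII)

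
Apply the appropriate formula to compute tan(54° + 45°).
tan(54° + 45°) = (tan 54° + tan 45°)/(1 - tan 54° tan 45°) = -6.314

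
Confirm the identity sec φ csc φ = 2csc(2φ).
RHS = 2/sin(2φ) = 2/(2 sin φ cos φ) = 1/(sin φ cos φ) = (1/cos φ)(1/sin φ) = sec φ csc φ = LHS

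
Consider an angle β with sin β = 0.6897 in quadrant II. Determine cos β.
cos β = ±√(1 - sin²β) = -0.7241 (negative in QII)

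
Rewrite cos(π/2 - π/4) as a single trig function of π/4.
cos(π/2 - π/4) = sin(π/4)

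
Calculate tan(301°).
tan(301°) = -1.664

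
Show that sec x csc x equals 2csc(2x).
RHS = 2/sin(2x) = 2/(2 sin x cos x) = 1/(sin x cos x) = (1/cos x)(1/sin x) = sec x csc x = LHS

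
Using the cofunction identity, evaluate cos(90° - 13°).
cos(90° - 13°) = sin(13°) = 0.225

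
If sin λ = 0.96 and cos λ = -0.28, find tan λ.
tan λ = sin λ / cos λ = -3.429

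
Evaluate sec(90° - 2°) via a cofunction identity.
sec(90° - 2°) = csc(2°) = 28.65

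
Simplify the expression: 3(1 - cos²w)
3(1 - cos²w) = 3(sin²w) (using Pythagorean identity)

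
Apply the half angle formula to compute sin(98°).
sin(98°) = √((1 - cos 196°)/2) = 0.9903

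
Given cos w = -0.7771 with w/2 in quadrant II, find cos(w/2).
cos(w/2) = ±√((1 + cos w)/2); negative since w/2 ∈ QII, so cos(w/2) = -0.3338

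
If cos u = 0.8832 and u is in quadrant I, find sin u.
sin u = 0.469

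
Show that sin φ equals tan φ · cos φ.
RHS = (sin φ/cos φ) · cos φ = sin φ = LHS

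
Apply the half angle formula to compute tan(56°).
tan(56°) = sin 112° / (1 + cos 112°) = 1.483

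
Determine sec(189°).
sec(189°) = -1.012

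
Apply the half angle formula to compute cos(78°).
cos(78°) = √((1 + cos 156°)/2) = 0.2079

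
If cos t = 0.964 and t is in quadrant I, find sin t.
sin t = 0.2659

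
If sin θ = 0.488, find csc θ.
csc θ = 1/sin θ = 2.049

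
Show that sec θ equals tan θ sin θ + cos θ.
RHS = sin²θ/cos θ + cos θ = (sin²θ + cos²θ)/cos θ = 1/cos θ = sec θ = LHS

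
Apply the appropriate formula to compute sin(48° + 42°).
sin(48° + 42°) = sin 48° cos 42° + cos 48° sin 42° = 1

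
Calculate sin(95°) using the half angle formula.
sin(95°) = √((1 - cos 190°)/2) = 0.9962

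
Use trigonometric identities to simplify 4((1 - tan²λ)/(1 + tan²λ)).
4((1 - tan²λ)/(1 + tan²λ)) = 4(cos(2λ)) (using Double angle)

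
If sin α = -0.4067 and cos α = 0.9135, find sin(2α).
sin(2α) = 2 sin α cos α = -0.743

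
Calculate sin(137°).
sin(137°) = 0.682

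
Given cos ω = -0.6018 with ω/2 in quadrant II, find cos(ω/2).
cos(ω/2) = ±√((1 + cos ω)/2); negative since ω/2 ∈ QII, so cos(ω/2) = -0.4462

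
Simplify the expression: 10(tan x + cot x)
10(tan x + cot x) = 10(sec x csc x) (using Quotient identities)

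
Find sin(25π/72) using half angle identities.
sin(25π/72) = √((1 - cos 25π/36)/2) = 0.887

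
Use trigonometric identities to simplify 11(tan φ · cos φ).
11(tan φ · cos φ) = 11(sin φ) (using Quotient identity)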